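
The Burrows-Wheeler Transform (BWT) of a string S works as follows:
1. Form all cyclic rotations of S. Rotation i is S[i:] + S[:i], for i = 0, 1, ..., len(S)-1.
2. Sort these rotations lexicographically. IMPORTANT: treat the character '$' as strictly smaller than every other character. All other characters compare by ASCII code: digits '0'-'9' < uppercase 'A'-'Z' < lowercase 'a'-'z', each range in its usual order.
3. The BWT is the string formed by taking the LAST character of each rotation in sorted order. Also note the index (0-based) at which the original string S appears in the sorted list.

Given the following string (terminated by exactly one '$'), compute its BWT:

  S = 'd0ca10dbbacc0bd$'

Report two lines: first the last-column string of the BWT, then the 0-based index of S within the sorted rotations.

All 16 rotations (rotation i = S[i:]+S[:i]):
  rot[0] = d0ca10dbbacc0bd$
  rot[1] = 0ca10dbbacc0bd$d
  rot[2] = ca10dbbacc0bd$d0
  rot[3] = a10dbbacc0bd$d0c
  rot[4] = 10dbbacc0bd$d0ca
  rot[5] = 0dbbacc0bd$d0ca1
  rot[6] = dbbacc0bd$d0ca10
  rot[7] = bbacc0bd$d0ca10d
  rot[8] = bacc0bd$d0ca10db
  rot[9] = acc0bd$d0ca10dbb
  rot[10] = cc0bd$d0ca10dbba
  rot[11] = c0bd$d0ca10dbbac
  rot[12] = 0bd$d0ca10dbbacc
  rot[13] = bd$d0ca10dbbacc0
  rot[14] = d$d0ca10dbbacc0b
  rot[15] = $d0ca10dbbacc0bd
Sorted (with $ < everything):
  sorted[0] = $d0ca10dbbacc0bd  (last char: 'd')
  sorted[1] = 0bd$d0ca10dbbacc  (last char: 'c')
  sorted[2] = 0ca10dbbacc0bd$d  (last char: 'd')
  sorted[3] = 0dbbacc0bd$d0ca1  (last char: '1')
  sorted[4] = 10dbbacc0bd$d0ca  (last char: 'a')
  sorted[5] = a10dbbacc0bd$d0c  (last char: 'c')
  sorted[6] = acc0bd$d0ca10dbb  (last char: 'b')
  sorted[7] = bacc0bd$d0ca10db  (last char: 'b')
  sorted[8] = bbacc0bd$d0ca10d  (last char: 'd')
  sorted[9] = bd$d0ca10dbbacc0  (last char: '0')
  sorted[10] = c0bd$d0ca10dbbac  (last char: 'c')
  sorted[11] = ca10dbbacc0bd$d0  (last char: '0')
  sorted[12] = cc0bd$d0ca10dbba  (last char: 'a')
  sorted[13] = d$d0ca10dbbacc0b  (last char: 'b')
  sorted[14] = d0ca10dbbacc0bd$  (last char: '$')
  sorted[15] = dbbacc0bd$d0ca10  (last char: '0')
Last column: dcd1acbbd0c0ab$0
Original string S is at sorted index 14

Answer: dcd1acbbd0c0ab$0
14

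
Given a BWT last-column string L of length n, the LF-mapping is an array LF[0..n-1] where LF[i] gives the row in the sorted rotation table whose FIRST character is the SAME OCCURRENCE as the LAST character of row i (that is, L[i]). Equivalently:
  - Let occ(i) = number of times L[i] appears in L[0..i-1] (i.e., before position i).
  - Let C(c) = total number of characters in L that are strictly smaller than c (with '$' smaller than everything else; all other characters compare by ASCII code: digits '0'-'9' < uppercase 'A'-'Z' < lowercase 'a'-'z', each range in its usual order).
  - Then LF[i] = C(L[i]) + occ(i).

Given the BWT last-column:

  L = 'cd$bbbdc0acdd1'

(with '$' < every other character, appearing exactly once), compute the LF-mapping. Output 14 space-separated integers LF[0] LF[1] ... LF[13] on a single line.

Char counts: '$':1, '0':1, '1':1, 'a':1, 'b':3, 'c':3, 'd':4
C (first-col start): C('$')=0, C('0')=1, C('1')=2, C('a')=3, C('b')=4, C('c')=7, C('d')=10
L[0]='c': occ=0, LF[0]=C('c')+0=7+0=7
L[1]='d': occ=0, LF[1]=C('d')+0=10+0=10
L[2]='$': occ=0, LF[2]=C('$')+0=0+0=0
L[3]='b': occ=0, LF[3]=C('b')+0=4+0=4
L[4]='b': occ=1, LF[4]=C('b')+1=4+1=5
L[5]='b': occ=2, LF[5]=C('b')+2=4+2=6
L[6]='d': occ=1, LF[6]=C('d')+1=10+1=11
L[7]='c': occ=1, LF[7]=C('c')+1=7+1=8
L[8]='0': occ=0, LF[8]=C('0')+0=1+0=1
L[9]='a': occ=0, LF[9]=C('a')+0=3+0=3
L[10]='c': occ=2, LF[10]=C('c')+2=7+2=9
L[11]='d': occ=2, LF[11]=C('d')+2=10+2=12
L[12]='d': occ=3, LF[12]=C('d')+3=10+3=13
L[13]='1': occ=0, LF[13]=C('1')+0=2+0=2

Answer: 7 10 0 4 5 6 11 8 1 3 9 12 13 2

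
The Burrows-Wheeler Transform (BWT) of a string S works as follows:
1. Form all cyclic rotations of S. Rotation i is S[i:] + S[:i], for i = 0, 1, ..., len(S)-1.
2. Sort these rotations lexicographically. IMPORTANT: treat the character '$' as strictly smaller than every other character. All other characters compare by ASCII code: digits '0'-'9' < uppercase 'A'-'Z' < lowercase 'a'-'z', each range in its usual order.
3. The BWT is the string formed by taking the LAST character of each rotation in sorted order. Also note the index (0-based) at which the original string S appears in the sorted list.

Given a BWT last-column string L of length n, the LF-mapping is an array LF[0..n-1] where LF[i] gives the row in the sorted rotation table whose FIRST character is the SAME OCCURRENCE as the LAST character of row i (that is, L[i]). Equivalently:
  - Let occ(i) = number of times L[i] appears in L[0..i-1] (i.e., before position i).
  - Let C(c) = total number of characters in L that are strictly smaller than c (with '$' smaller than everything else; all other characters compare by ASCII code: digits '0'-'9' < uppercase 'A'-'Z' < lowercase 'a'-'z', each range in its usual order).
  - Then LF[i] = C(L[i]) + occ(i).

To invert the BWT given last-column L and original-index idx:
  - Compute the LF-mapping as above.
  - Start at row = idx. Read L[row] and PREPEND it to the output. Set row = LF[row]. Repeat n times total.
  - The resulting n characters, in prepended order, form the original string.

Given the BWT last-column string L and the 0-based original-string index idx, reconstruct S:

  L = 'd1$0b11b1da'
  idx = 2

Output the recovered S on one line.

Answer: 1011bb1add$

Derivation:
LF mapping: 9 2 0 1 7 3 4 8 5 10 6
Walk LF starting at row 2, prepending L[row]:
  step 1: row=2, L[2]='$', prepend. Next row=LF[2]=0
  step 2: row=0, L[0]='d', prepend. Next row=LF[0]=9
  step 3: row=9, L[9]='d', prepend. Next row=LF[9]=10
  step 4: row=10, L[10]='a', prepend. Next row=LF[10]=6
  step 5: row=6, L[6]='1', prepend. Next row=LF[6]=4
  step 6: row=4, L[4]='b', prepend. Next row=LF[4]=7
  step 7: row=7, L[7]='b', prepend. Next row=LF[7]=8
  step 8: row=8, L[8]='1', prepend. Next row=LF[8]=5
  step 9: row=5, L[5]='1', prepend. Next row=LF[5]=3
  step 10: row=3, L[3]='0', prepend. Next row=LF[3]=1
  step 11: row=1, L[1]='1', prepend. Next row=LF[1]=2
Reversed output: 1011bb1add$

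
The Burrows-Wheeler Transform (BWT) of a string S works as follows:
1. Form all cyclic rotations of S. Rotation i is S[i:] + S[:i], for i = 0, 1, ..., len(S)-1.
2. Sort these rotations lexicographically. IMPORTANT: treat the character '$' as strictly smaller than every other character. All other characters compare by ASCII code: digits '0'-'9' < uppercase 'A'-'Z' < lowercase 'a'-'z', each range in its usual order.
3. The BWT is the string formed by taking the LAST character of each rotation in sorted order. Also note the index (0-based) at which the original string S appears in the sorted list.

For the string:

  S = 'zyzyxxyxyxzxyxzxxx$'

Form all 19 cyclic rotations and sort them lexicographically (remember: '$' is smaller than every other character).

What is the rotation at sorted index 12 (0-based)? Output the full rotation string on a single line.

Answer: yxzxxx$zyzyxxyxyxzx

Derivation:
All 19 rotations (rotation i = S[i:]+S[:i]):
  rot[0] = zyzyxxyxyxzxyxzxxx$
  rot[1] = yzyxxyxyxzxyxzxxx$z
  rot[2] = zyxxyxyxzxyxzxxx$zy
  rot[3] = yxxyxyxzxyxzxxx$zyz
  rot[4] = xxyxyxzxyxzxxx$zyzy
  rot[5] = xyxyxzxyxzxxx$zyzyx
  rot[6] = yxyxzxyxzxxx$zyzyxx
  rot[7] = xyxzxyxzxxx$zyzyxxy
  rot[8] = yxzxyxzxxx$zyzyxxyx
  rot[9] = xzxyxzxxx$zyzyxxyxy
  rot[10] = zxyxzxxx$zyzyxxyxyx
  rot[11] = xyxzxxx$zyzyxxyxyxz
  rot[12] = yxzxxx$zyzyxxyxyxzx
  rot[13] = xzxxx$zyzyxxyxyxzxy
  rot[14] = zxxx$zyzyxxyxyxzxyx
  rot[15] = xxx$zyzyxxyxyxzxyxz
  rot[16] = xx$zyzyxxyxyxzxyxzx
  rot[17] = x$zyzyxxyxyxzxyxzxx
  rot[18] = $zyzyxxyxyxzxyxzxxx
Sorted (with $ < everything):
  sorted[0] = $zyzyxxyxyxzxyxzxxx
  sorted[1] = x$zyzyxxyxyxzxyxzxx
  sorted[2] = xx$zyzyxxyxyxzxyxzx
  sorted[3] = xxx$zyzyxxyxyxzxyxz
  sorted[4] = xxyxyxzxyxzxxx$zyzy
  sorted[5] = xyxyxzxyxzxxx$zyzyx
  sorted[6] = xyxzxxx$zyzyxxyxyxz
  sorted[7] = xyxzxyxzxxx$zyzyxxy
  sorted[8] = xzxxx$zyzyxxyxyxzxy
  sorted[9] = xzxyxzxxx$zyzyxxyxy
  sorted[10] = yxxyxyxzxyxzxxx$zyz
  sorted[11] = yxyxzxyxzxxx$zyzyxx
  sorted[12] = yxzxxx$zyzyxxyxyxzx
  sorted[13] = yxzxyxzxxx$zyzyxxyx
  sorted[14] = yzyxxyxyxzxyxzxxx$z
  sorted[15] = zxxx$zyzyxxyxyxzxyx
  sorted[16] = zxyxzxxx$zyzyxxyxyx
  sorted[17] = zyxxyxyxzxyxzxxx$zy
  sorted[18] = zyzyxxyxyxzxyxzxxx$
sorted[12] = yxzxxx$zyzyxxyxyxzx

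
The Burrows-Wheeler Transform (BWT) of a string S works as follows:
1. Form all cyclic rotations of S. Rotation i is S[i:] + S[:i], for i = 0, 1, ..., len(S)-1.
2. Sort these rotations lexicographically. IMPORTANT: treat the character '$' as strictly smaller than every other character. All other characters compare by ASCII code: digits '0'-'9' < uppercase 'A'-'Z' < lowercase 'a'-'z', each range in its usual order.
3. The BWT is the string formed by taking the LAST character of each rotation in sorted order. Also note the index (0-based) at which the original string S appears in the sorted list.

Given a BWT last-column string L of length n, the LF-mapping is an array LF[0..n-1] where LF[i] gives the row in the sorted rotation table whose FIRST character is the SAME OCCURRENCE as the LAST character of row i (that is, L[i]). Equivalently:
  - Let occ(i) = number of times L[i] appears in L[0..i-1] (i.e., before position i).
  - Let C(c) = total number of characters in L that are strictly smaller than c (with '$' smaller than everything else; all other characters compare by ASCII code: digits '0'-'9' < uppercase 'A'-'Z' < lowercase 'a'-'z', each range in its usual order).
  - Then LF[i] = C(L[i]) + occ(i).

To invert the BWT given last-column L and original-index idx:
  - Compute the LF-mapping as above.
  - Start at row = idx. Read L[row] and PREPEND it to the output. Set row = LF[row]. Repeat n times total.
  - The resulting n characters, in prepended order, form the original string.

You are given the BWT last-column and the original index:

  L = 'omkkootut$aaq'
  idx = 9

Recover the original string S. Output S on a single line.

Answer: quokkatomato$

Derivation:
LF mapping: 6 5 3 4 7 8 10 12 11 0 1 2 9
Walk LF starting at row 9, prepending L[row]:
  step 1: row=9, L[9]='$', prepend. Next row=LF[9]=0
  step 2: row=0, L[0]='o', prepend. Next row=LF[0]=6
  step 3: row=6, L[6]='t', prepend. Next row=LF[6]=10
  step 4: row=10, L[10]='a', prepend. Next row=LF[10]=1
  step 5: row=1, L[1]='m', prepend. Next row=LF[1]=5
  step 6: row=5, L[5]='o', prepend. Next row=LF[5]=8
  step 7: row=8, L[8]='t', prepend. Next row=LF[8]=11
  step 8: row=11, L[11]='a', prepend. Next row=LF[11]=2
  step 9: row=2, L[2]='k', prepend. Next row=LF[2]=3
  step 10: row=3, L[3]='k', prepend. Next row=LF[3]=4
  step 11: row=4, L[4]='o', prepend. Next row=LF[4]=7
  step 12: row=7, L[7]='u', prepend. Next row=LF[7]=12
  step 13: row=12, L[12]='q', prepend. Next row=LF[12]=9
Reversed output: quokkatomato$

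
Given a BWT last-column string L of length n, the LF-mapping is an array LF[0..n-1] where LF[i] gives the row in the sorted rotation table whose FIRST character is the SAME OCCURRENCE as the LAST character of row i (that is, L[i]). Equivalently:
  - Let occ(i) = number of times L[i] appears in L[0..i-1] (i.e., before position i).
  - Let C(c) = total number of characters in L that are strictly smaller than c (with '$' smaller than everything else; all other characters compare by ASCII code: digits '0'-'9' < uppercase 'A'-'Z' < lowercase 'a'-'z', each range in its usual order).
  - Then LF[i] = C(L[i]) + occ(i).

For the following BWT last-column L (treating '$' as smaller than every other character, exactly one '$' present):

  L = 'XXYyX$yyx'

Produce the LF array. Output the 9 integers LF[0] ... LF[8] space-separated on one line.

Char counts: '$':1, 'X':3, 'Y':1, 'x':1, 'y':3
C (first-col start): C('$')=0, C('X')=1, C('Y')=4, C('x')=5, C('y')=6
L[0]='X': occ=0, LF[0]=C('X')+0=1+0=1
L[1]='X': occ=1, LF[1]=C('X')+1=1+1=2
L[2]='Y': occ=0, LF[2]=C('Y')+0=4+0=4
L[3]='y': occ=0, LF[3]=C('y')+0=6+0=6
L[4]='X': occ=2, LF[4]=C('X')+2=1+2=3
L[5]='$': occ=0, LF[5]=C('$')+0=0+0=0
L[6]='y': occ=1, LF[6]=C('y')+1=6+1=7
L[7]='y': occ=2, LF[7]=C('y')+2=6+2=8
L[8]='x': occ=0, LF[8]=C('x')+0=5+0=5

Answer: 1 2 4 6 3 0 7 8 5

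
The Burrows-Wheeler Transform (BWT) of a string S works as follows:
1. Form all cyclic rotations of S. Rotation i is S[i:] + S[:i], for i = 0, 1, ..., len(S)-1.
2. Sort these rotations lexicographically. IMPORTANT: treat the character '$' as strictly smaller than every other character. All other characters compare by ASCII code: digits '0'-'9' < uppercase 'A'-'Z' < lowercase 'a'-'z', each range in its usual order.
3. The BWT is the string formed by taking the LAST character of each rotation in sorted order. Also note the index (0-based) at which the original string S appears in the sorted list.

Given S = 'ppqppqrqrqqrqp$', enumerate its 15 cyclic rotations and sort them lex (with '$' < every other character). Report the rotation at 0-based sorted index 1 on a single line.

Answer: p$ppqppqrqrqqrq

Derivation:
All 15 rotations (rotation i = S[i:]+S[:i]):
  rot[0] = ppqppqrqrqqrqp$
  rot[1] = pqppqrqrqqrqp$p
  rot[2] = qppqrqrqqrqp$pp
  rot[3] = ppqrqrqqrqp$ppq
  rot[4] = pqrqrqqrqp$ppqp
  rot[5] = qrqrqqrqp$ppqpp
  rot[6] = rqrqqrqp$ppqppq
  rot[7] = qrqqrqp$ppqppqr
  rot[8] = rqqrqp$ppqppqrq
  rot[9] = qqrqp$ppqppqrqr
  rot[10] = qrqp$ppqppqrqrq
  rot[11] = rqp$ppqppqrqrqq
  rot[12] = qp$ppqppqrqrqqr
  rot[13] = p$ppqppqrqrqqrq
  rot[14] = $ppqppqrqrqqrqp
Sorted (with $ < everything):
  sorted[0] = $ppqppqrqrqqrqp
  sorted[1] = p$ppqppqrqrqqrq
  sorted[2] = ppqppqrqrqqrqp$
  sorted[3] = ppqrqrqqrqp$ppq
  sorted[4] = pqppqrqrqqrqp$p
  sorted[5] = pqrqrqqrqp$ppqp
  sorted[6] = qp$ppqppqrqrqqr
  sorted[7] = qppqrqrqqrqp$pp
  sorted[8] = qqrqp$ppqppqrqr
  sorted[9] = qrqp$ppqppqrqrq
  sorted[10] = qrqqrqp$ppqppqr
  sorted[11] = qrqrqqrqp$ppqpp
  sorted[12] = rqp$ppqppqrqrqq
  sorted[13] = rqqrqp$ppqppqrq
  sorted[14] = rqrqqrqp$ppqppq
sorted[1] = p$ppqppqrqrqqrq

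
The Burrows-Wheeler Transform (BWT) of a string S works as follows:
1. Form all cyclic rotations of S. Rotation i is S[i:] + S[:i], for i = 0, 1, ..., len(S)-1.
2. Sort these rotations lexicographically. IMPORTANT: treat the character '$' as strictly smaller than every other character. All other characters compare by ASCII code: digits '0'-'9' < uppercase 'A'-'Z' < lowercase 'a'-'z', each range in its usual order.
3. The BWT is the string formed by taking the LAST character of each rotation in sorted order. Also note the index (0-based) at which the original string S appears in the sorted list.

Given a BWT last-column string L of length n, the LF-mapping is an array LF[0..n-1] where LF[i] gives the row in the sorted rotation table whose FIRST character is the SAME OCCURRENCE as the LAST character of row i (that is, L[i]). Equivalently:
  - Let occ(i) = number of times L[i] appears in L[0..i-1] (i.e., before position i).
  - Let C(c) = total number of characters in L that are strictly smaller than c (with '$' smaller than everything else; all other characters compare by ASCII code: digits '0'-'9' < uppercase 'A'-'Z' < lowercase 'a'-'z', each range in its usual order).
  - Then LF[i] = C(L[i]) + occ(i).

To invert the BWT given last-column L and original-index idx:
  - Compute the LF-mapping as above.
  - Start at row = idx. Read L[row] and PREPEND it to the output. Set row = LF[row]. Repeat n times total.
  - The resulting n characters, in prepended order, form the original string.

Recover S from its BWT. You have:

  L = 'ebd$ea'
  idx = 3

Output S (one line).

LF mapping: 4 2 3 0 5 1
Walk LF starting at row 3, prepending L[row]:
  step 1: row=3, L[3]='$', prepend. Next row=LF[3]=0
  step 2: row=0, L[0]='e', prepend. Next row=LF[0]=4
  step 3: row=4, L[4]='e', prepend. Next row=LF[4]=5
  step 4: row=5, L[5]='a', prepend. Next row=LF[5]=1
  step 5: row=1, L[1]='b', prepend. Next row=LF[1]=2
  step 6: row=2, L[2]='d', prepend. Next row=LF[2]=3
Reversed output: dbaee$

Answer: dbaee$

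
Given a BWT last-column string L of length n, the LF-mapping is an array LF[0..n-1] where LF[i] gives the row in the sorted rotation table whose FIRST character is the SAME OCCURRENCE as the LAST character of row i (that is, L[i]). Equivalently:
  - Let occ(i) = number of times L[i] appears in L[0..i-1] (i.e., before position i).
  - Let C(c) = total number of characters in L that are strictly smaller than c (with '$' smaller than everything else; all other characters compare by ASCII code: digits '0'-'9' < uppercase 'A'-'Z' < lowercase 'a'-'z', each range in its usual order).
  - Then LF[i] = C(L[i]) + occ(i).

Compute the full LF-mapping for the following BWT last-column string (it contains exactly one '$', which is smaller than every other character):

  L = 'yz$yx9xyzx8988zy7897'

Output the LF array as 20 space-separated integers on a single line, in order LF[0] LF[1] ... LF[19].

Char counts: '$':1, '7':2, '8':4, '9':3, 'x':3, 'y':4, 'z':3
C (first-col start): C('$')=0, C('7')=1, C('8')=3, C('9')=7, C('x')=10, C('y')=13, C('z')=17
L[0]='y': occ=0, LF[0]=C('y')+0=13+0=13
L[1]='z': occ=0, LF[1]=C('z')+0=17+0=17
L[2]='$': occ=0, LF[2]=C('$')+0=0+0=0
L[3]='y': occ=1, LF[3]=C('y')+1=13+1=14
L[4]='x': occ=0, LF[4]=C('x')+0=10+0=10
L[5]='9': occ=0, LF[5]=C('9')+0=7+0=7
L[6]='x': occ=1, LF[6]=C('x')+1=10+1=11
L[7]='y': occ=2, LF[7]=C('y')+2=13+2=15
L[8]='z': occ=1, LF[8]=C('z')+1=17+1=18
L[9]='x': occ=2, LF[9]=C('x')+2=10+2=12
L[10]='8': occ=0, LF[10]=C('8')+0=3+0=3
L[11]='9': occ=1, LF[11]=C('9')+1=7+1=8
L[12]='8': occ=1, LF[12]=C('8')+1=3+1=4
L[13]='8': occ=2, LF[13]=C('8')+2=3+2=5
L[14]='z': occ=2, LF[14]=C('z')+2=17+2=19
L[15]='y': occ=3, LF[15]=C('y')+3=13+3=16
L[16]='7': occ=0, LF[16]=C('7')+0=1+0=1
L[17]='8': occ=3, LF[17]=C('8')+3=3+3=6
L[18]='9': occ=2, LF[18]=C('9')+2=7+2=9
L[19]='7': occ=1, LF[19]=C('7')+1=1+1=2

Answer: 13 17 0 14 10 7 11 15 18 12 3 8 4 5 19 16 1 6 9 2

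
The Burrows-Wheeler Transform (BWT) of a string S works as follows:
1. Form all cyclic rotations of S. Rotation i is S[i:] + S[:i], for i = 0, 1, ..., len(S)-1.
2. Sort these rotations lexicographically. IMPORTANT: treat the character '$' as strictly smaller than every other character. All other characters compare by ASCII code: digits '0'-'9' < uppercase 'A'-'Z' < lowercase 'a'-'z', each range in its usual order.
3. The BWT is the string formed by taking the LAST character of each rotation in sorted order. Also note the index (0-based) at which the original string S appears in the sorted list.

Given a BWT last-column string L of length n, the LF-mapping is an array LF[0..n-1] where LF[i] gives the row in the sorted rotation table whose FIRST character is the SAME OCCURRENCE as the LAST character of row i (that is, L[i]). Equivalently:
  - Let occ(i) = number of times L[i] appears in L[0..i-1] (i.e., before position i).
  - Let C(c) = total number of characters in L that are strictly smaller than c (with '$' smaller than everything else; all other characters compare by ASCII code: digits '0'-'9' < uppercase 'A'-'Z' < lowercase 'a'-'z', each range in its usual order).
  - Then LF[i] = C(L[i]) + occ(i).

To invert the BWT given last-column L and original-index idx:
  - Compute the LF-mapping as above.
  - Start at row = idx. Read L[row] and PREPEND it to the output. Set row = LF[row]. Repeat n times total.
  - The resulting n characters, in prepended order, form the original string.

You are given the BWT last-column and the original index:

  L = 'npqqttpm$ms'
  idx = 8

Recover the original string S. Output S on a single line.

LF mapping: 3 4 6 7 9 10 5 1 0 2 8
Walk LF starting at row 8, prepending L[row]:
  step 1: row=8, L[8]='$', prepend. Next row=LF[8]=0
  step 2: row=0, L[0]='n', prepend. Next row=LF[0]=3
  step 3: row=3, L[3]='q', prepend. Next row=LF[3]=7
  step 4: row=7, L[7]='m', prepend. Next row=LF[7]=1
  step 5: row=1, L[1]='p', prepend. Next row=LF[1]=4
  step 6: row=4, L[4]='t', prepend. Next row=LF[4]=9
  step 7: row=9, L[9]='m', prepend. Next row=LF[9]=2
  step 8: row=2, L[2]='q', prepend. Next row=LF[2]=6
  step 9: row=6, L[6]='p', prepend. Next row=LF[6]=5
  step 10: row=5, L[5]='t', prepend. Next row=LF[5]=10
  step 11: row=10, L[10]='s', prepend. Next row=LF[10]=8
Reversed output: stpqmtpmqn$

Answer: stpqmtpmqn$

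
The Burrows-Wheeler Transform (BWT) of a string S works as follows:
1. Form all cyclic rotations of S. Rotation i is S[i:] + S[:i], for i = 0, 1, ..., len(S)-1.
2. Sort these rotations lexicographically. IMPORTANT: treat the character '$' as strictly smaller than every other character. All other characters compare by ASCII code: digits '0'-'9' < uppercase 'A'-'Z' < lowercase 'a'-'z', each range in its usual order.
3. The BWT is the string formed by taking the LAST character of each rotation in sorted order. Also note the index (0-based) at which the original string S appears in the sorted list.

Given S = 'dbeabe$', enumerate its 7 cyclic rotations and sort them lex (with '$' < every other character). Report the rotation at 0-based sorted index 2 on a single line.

All 7 rotations (rotation i = S[i:]+S[:i]):
  rot[0] = dbeabe$
  rot[1] = beabe$d
  rot[2] = eabe$db
  rot[3] = abe$dbe
  rot[4] = be$dbea
  rot[5] = e$dbeab
  rot[6] = $dbeabe
Sorted (with $ < everything):
  sorted[0] = $dbeabe
  sorted[1] = abe$dbe
  sorted[2] = be$dbea
  sorted[3] = beabe$d
  sorted[4] = dbeabe$
  sorted[5] = e$dbeab
  sorted[6] = eabe$db
sorted[2] = be$dbea

Answer: be$dbea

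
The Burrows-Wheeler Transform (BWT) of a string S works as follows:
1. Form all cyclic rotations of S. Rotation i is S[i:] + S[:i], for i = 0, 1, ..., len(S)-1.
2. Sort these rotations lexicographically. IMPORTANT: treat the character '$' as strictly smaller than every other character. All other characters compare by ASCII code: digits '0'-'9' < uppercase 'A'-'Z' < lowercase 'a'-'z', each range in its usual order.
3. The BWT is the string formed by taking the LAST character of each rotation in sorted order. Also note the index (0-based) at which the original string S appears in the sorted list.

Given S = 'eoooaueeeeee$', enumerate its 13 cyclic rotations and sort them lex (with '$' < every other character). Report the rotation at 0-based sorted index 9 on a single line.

All 13 rotations (rotation i = S[i:]+S[:i]):
  rot[0] = eoooaueeeeee$
  rot[1] = oooaueeeeee$e
  rot[2] = ooaueeeeee$eo
  rot[3] = oaueeeeee$eoo
  rot[4] = aueeeeee$eooo
  rot[5] = ueeeeee$eoooa
  rot[6] = eeeeee$eoooau
  rot[7] = eeeee$eoooaue
  rot[8] = eeee$eoooauee
  rot[9] = eee$eoooaueee
  rot[10] = ee$eoooaueeee
  rot[11] = e$eoooaueeeee
  rot[12] = $eoooaueeeeee
Sorted (with $ < everything):
  sorted[0] = $eoooaueeeeee
  sorted[1] = aueeeeee$eooo
  sorted[2] = e$eoooaueeeee
  sorted[3] = ee$eoooaueeee
  sorted[4] = eee$eoooaueee
  sorted[5] = eeee$eoooauee
  sorted[6] = eeeee$eoooaue
  sorted[7] = eeeeee$eoooau
  sorted[8] = eoooaueeeeee$
  sorted[9] = oaueeeeee$eoo
  sorted[10] = ooaueeeeee$eo
  sorted[11] = oooaueeeeee$e
  sorted[12] = ueeeeee$eoooa
sorted[9] = oaueeeeee$eoo

Answer: oaueeeeee$eoo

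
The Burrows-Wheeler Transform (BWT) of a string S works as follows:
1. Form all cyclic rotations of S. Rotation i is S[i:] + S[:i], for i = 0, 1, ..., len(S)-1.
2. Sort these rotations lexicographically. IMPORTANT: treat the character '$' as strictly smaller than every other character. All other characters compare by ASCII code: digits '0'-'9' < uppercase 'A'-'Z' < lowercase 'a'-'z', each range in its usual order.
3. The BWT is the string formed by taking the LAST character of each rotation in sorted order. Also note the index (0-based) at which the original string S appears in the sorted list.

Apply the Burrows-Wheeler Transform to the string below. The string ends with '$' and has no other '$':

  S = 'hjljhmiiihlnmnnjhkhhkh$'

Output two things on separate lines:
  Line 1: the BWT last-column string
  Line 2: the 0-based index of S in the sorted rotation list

Answer: hkk$hjijiimnlhhhjhhnnlm
3

Derivation:
All 23 rotations (rotation i = S[i:]+S[:i]):
  rot[0] = hjljhmiiihlnmnnjhkhhkh$
  rot[1] = jljhmiiihlnmnnjhkhhkh$h
  rot[2] = ljhmiiihlnmnnjhkhhkh$hj
  rot[3] = jhmiiihlnmnnjhkhhkh$hjl
  rot[4] = hmiiihlnmnnjhkhhkh$hjlj
  rot[5] = miiihlnmnnjhkhhkh$hjljh
  rot[6] = iiihlnmnnjhkhhkh$hjljhm
  rot[7] = iihlnmnnjhkhhkh$hjljhmi
  rot[8] = ihlnmnnjhkhhkh$hjljhmii
  rot[9] = hlnmnnjhkhhkh$hjljhmiii
  rot[10] = lnmnnjhkhhkh$hjljhmiiih
  rot[11] = nmnnjhkhhkh$hjljhmiiihl
  rot[12] = mnnjhkhhkh$hjljhmiiihln
  rot[13] = nnjhkhhkh$hjljhmiiihlnm
  rot[14] = njhkhhkh$hjljhmiiihlnmn
  rot[15] = jhkhhkh$hjljhmiiihlnmnn
  rot[16] = hkhhkh$hjljhmiiihlnmnnj
  rot[17] = khhkh$hjljhmiiihlnmnnjh
  rot[18] = hhkh$hjljhmiiihlnmnnjhk
  rot[19] = hkh$hjljhmiiihlnmnnjhkh
  rot[20] = kh$hjljhmiiihlnmnnjhkhh
  rot[21] = h$hjljhmiiihlnmnnjhkhhk
  rot[22] = $hjljhmiiihlnmnnjhkhhkh
Sorted (with $ < everything):
  sorted[0] = $hjljhmiiihlnmnnjhkhhkh  (last char: 'h')
  sorted[1] = h$hjljhmiiihlnmnnjhkhhk  (last char: 'k')
  sorted[2] = hhkh$hjljhmiiihlnmnnjhk  (last char: 'k')
  sorted[3] = hjljhmiiihlnmnnjhkhhkh$  (last char: '$')
  sorted[4] = hkh$hjljhmiiihlnmnnjhkh  (last char: 'h')
  sorted[5] = hkhhkh$hjljhmiiihlnmnnj  (last char: 'j')
  sorted[6] = hlnmnnjhkhhkh$hjljhmiii  (last char: 'i')
  sorted[7] = hmiiihlnmnnjhkhhkh$hjlj  (last char: 'j')
  sorted[8] = ihlnmnnjhkhhkh$hjljhmii  (last char: 'i')
  sorted[9] = iihlnmnnjhkhhkh$hjljhmi  (last char: 'i')
  sorted[10] = iiihlnmnnjhkhhkh$hjljhm  (last char: 'm')
  sorted[11] = jhkhhkh$hjljhmiiihlnmnn  (last char: 'n')
  sorted[12] = jhmiiihlnmnnjhkhhkh$hjl  (last char: 'l')
  sorted[13] = jljhmiiihlnmnnjhkhhkh$h  (last char: 'h')
  sorted[14] = kh$hjljhmiiihlnmnnjhkhh  (last char: 'h')
  sorted[15] = khhkh$hjljhmiiihlnmnnjh  (last char: 'h')
  sorted[16] = ljhmiiihlnmnnjhkhhkh$hj  (last char: 'j')
  sorted[17] = lnmnnjhkhhkh$hjljhmiiih  (last char: 'h')
  sorted[18] = miiihlnmnnjhkhhkh$hjljh  (last char: 'h')
  sorted[19] = mnnjhkhhkh$hjljhmiiihln  (last char: 'n')
  sorted[20] = njhkhhkh$hjljhmiiihlnmn  (last char: 'n')
  sorted[21] = nmnnjhkhhkh$hjljhmiiihl  (last char: 'l')
  sorted[22] = nnjhkhhkh$hjljhmiiihlnm  (last char: 'm')
Last column: hkk$hjijiimnlhhhjhhnnlm
Original string S is at sorted index 3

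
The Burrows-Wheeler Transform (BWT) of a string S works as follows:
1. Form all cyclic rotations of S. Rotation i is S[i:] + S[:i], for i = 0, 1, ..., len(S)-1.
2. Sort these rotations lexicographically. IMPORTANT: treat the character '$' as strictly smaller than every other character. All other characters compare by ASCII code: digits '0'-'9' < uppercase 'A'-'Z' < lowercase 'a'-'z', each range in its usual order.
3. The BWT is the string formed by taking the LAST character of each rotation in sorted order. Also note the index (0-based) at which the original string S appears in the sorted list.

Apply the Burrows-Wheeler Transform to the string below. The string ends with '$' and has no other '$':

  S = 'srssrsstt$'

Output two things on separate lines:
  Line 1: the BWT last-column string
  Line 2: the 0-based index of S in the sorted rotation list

Answer: tss$srrsts
3

Derivation:
All 10 rotations (rotation i = S[i:]+S[:i]):
  rot[0] = srssrsstt$
  rot[1] = rssrsstt$s
  rot[2] = ssrsstt$sr
  rot[3] = srsstt$srs
  rot[4] = rsstt$srss
  rot[5] = sstt$srssr
  rot[6] = stt$srssrs
  rot[7] = tt$srssrss
  rot[8] = t$srssrsst
  rot[9] = $srssrsstt
Sorted (with $ < everything):
  sorted[0] = $srssrsstt  (last char: 't')
  sorted[1] = rssrsstt$s  (last char: 's')
  sorted[2] = rsstt$srss  (last char: 's')
  sorted[3] = srssrsstt$  (last char: '$')
  sorted[4] = srsstt$srs  (last char: 's')
  sorted[5] = ssrsstt$sr  (last char: 'r')
  sorted[6] = sstt$srssr  (last char: 'r')
  sorted[7] = stt$srssrs  (last char: 's')
  sorted[8] = t$srssrsst  (last char: 't')
  sorted[9] = tt$srssrss  (last char: 's')
Last column: tss$srrsts
Original string S is at sorted index 3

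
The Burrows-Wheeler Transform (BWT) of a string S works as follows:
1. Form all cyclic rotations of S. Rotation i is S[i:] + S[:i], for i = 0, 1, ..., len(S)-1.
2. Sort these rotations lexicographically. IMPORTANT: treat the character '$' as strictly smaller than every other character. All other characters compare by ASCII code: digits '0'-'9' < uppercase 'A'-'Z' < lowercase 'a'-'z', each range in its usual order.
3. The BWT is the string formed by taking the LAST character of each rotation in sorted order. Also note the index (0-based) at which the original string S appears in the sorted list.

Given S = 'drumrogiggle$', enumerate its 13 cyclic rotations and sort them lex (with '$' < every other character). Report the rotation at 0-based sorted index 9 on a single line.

Answer: ogiggle$drumr

Derivation:
All 13 rotations (rotation i = S[i:]+S[:i]):
  rot[0] = drumrogiggle$
  rot[1] = rumrogiggle$d
  rot[2] = umrogiggle$dr
  rot[3] = mrogiggle$dru
  rot[4] = rogiggle$drum
  rot[5] = ogiggle$drumr
  rot[6] = giggle$drumro
  rot[7] = iggle$drumrog
  rot[8] = ggle$drumrogi
  rot[9] = gle$drumrogig
  rot[10] = le$drumrogigg
  rot[11] = e$drumrogiggl
  rot[12] = $drumrogiggle
Sorted (with $ < everything):
  sorted[0] = $drumrogiggle
  sorted[1] = drumrogiggle$
  sorted[2] = e$drumrogiggl
  sorted[3] = ggle$drumrogi
  sorted[4] = giggle$drumro
  sorted[5] = gle$drumrogig
  sorted[6] = iggle$drumrog
  sorted[7] = le$drumrogigg
  sorted[8] = mrogiggle$dru
  sorted[9] = ogiggle$drumr
  sorted[10] = rogiggle$drum
  sorted[11] = rumrogiggle$d
  sorted[12] = umrogiggle$dr
sorted[9] = ogiggle$drumr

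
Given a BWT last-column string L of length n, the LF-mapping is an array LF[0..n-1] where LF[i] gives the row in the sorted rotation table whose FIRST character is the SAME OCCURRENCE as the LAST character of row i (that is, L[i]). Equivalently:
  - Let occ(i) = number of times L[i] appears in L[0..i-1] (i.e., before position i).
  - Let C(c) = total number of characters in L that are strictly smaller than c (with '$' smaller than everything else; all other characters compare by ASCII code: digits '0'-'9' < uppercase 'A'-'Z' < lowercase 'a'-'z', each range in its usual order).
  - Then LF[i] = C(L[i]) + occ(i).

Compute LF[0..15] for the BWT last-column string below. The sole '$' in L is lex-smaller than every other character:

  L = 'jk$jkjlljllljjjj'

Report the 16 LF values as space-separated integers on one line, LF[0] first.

Answer: 1 9 0 2 10 3 11 12 4 13 14 15 5 6 7 8

Derivation:
Char counts: '$':1, 'j':8, 'k':2, 'l':5
C (first-col start): C('$')=0, C('j')=1, C('k')=9, C('l')=11
L[0]='j': occ=0, LF[0]=C('j')+0=1+0=1
L[1]='k': occ=0, LF[1]=C('k')+0=9+0=9
L[2]='$': occ=0, LF[2]=C('$')+0=0+0=0
L[3]='j': occ=1, LF[3]=C('j')+1=1+1=2
L[4]='k': occ=1, LF[4]=C('k')+1=9+1=10
L[5]='j': occ=2, LF[5]=C('j')+2=1+2=3
L[6]='l': occ=0, LF[6]=C('l')+0=11+0=11
L[7]='l': occ=1, LF[7]=C('l')+1=11+1=12
L[8]='j': occ=3, LF[8]=C('j')+3=1+3=4
L[9]='l': occ=2, LF[9]=C('l')+2=11+2=13
L[10]='l': occ=3, LF[10]=C('l')+3=11+3=14
L[11]='l': occ=4, LF[11]=C('l')+4=11+4=15
L[12]='j': occ=4, LF[12]=C('j')+4=1+4=5
L[13]='j': occ=5, LF[13]=C('j')+5=1+5=6
L[14]='j': occ=6, LF[14]=C('j')+6=1+6=7
L[15]='j': occ=7, LF[15]=C('j')+7=1+7=8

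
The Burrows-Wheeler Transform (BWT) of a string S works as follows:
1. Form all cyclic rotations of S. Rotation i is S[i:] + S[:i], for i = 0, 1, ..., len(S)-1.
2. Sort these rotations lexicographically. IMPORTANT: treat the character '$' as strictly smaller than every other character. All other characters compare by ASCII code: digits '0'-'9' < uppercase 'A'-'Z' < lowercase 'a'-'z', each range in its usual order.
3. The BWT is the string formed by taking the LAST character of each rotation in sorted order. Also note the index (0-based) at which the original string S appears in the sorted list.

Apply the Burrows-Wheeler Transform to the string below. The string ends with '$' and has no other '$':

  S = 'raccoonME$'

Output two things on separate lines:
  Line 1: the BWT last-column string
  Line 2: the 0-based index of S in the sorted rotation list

All 10 rotations (rotation i = S[i:]+S[:i]):
  rot[0] = raccoonME$
  rot[1] = accoonME$r
  rot[2] = ccoonME$ra
  rot[3] = coonME$rac
  rot[4] = oonME$racc
  rot[5] = onME$racco
  rot[6] = nME$raccoo
  rot[7] = ME$raccoon
  rot[8] = E$raccoonM
  rot[9] = $raccoonME
Sorted (with $ < everything):
  sorted[0] = $raccoonME  (last char: 'E')
  sorted[1] = E$raccoonM  (last char: 'M')
  sorted[2] = ME$raccoon  (last char: 'n')
  sorted[3] = accoonME$r  (last char: 'r')
  sorted[4] = ccoonME$ra  (last char: 'a')
  sorted[5] = coonME$rac  (last char: 'c')
  sorted[6] = nME$raccoo  (last char: 'o')
  sorted[7] = onME$racco  (last char: 'o')
  sorted[8] = oonME$racc  (last char: 'c')
  sorted[9] = raccoonME$  (last char: '$')
Last column: EMnracooc$
Original string S is at sorted index 9

Answer: EMnracooc$
9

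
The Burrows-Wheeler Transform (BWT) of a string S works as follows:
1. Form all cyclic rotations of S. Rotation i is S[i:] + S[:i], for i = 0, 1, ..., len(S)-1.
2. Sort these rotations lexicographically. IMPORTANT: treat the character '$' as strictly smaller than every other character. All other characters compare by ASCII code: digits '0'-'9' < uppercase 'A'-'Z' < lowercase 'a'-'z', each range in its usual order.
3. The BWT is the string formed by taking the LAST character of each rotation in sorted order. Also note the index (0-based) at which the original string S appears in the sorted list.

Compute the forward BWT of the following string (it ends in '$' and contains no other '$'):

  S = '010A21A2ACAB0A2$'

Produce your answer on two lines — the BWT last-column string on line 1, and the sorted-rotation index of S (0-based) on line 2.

All 16 rotations (rotation i = S[i:]+S[:i]):
  rot[0] = 010A21A2ACAB0A2$
  rot[1] = 10A21A2ACAB0A2$0
  rot[2] = 0A21A2ACAB0A2$01
  rot[3] = A21A2ACAB0A2$010
  rot[4] = 21A2ACAB0A2$010A
  rot[5] = 1A2ACAB0A2$010A2
  rot[6] = A2ACAB0A2$010A21
  rot[7] = 2ACAB0A2$010A21A
  rot[8] = ACAB0A2$010A21A2
  rot[9] = CAB0A2$010A21A2A
  rot[10] = AB0A2$010A21A2AC
  rot[11] = B0A2$010A21A2ACA
  rot[12] = 0A2$010A21A2ACAB
  rot[13] = A2$010A21A2ACAB0
  rot[14] = 2$010A21A2ACAB0A
  rot[15] = $010A21A2ACAB0A2
Sorted (with $ < everything):
  sorted[0] = $010A21A2ACAB0A2  (last char: '2')
  sorted[1] = 010A21A2ACAB0A2$  (last char: '$')
  sorted[2] = 0A2$010A21A2ACAB  (last char: 'B')
  sorted[3] = 0A21A2ACAB0A2$01  (last char: '1')
  sorted[4] = 10A21A2ACAB0A2$0  (last char: '0')
  sorted[5] = 1A2ACAB0A2$010A2  (last char: '2')
  sorted[6] = 2$010A21A2ACAB0A  (last char: 'A')
  sorted[7] = 21A2ACAB0A2$010A  (last char: 'A')
  sorted[8] = 2ACAB0A2$010A21A  (last char: 'A')
  sorted[9] = A2$010A21A2ACAB0  (last char: '0')
  sorted[10] = A21A2ACAB0A2$010  (last char: '0')
  sorted[11] = A2ACAB0A2$010A21  (last char: '1')
  sorted[12] = AB0A2$010A21A2AC  (last char: 'C')
  sorted[13] = ACAB0A2$010A21A2  (last char: '2')
  sorted[14] = B0A2$010A21A2ACA  (last char: 'A')
  sorted[15] = CAB0A2$010A21A2A  (last char: 'A')
Last column: 2$B102AAA001C2AA
Original string S is at sorted index 1

Answer: 2$B102AAA001C2AA
1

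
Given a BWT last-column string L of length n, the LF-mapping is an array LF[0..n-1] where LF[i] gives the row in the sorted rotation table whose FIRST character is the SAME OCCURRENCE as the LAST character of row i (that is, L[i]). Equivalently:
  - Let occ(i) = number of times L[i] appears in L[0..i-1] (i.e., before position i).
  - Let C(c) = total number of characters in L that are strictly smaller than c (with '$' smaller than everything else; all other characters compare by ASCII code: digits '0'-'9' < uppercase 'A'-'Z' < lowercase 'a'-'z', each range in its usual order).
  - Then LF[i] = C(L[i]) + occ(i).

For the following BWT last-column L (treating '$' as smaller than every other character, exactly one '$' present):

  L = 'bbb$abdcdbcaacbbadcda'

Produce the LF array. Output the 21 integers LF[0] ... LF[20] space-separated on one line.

Char counts: '$':1, 'a':5, 'b':7, 'c':4, 'd':4
C (first-col start): C('$')=0, C('a')=1, C('b')=6, C('c')=13, C('d')=17
L[0]='b': occ=0, LF[0]=C('b')+0=6+0=6
L[1]='b': occ=1, LF[1]=C('b')+1=6+1=7
L[2]='b': occ=2, LF[2]=C('b')+2=6+2=8
L[3]='$': occ=0, LF[3]=C('$')+0=0+0=0
L[4]='a': occ=0, LF[4]=C('a')+0=1+0=1
L[5]='b': occ=3, LF[5]=C('b')+3=6+3=9
L[6]='d': occ=0, LF[6]=C('d')+0=17+0=17
L[7]='c': occ=0, LF[7]=C('c')+0=13+0=13
L[8]='d': occ=1, LF[8]=C('d')+1=17+1=18
L[9]='b': occ=4, LF[9]=C('b')+4=6+4=10
L[10]='c': occ=1, LF[10]=C('c')+1=13+1=14
L[11]='a': occ=1, LF[11]=C('a')+1=1+1=2
L[12]='a': occ=2, LF[12]=C('a')+2=1+2=3
L[13]='c': occ=2, LF[13]=C('c')+2=13+2=15
L[14]='b': occ=5, LF[14]=C('b')+5=6+5=11
L[15]='b': occ=6, LF[15]=C('b')+6=6+6=12
L[16]='a': occ=3, LF[16]=C('a')+3=1+3=4
L[17]='d': occ=2, LF[17]=C('d')+2=17+2=19
L[18]='c': occ=3, LF[18]=C('c')+3=13+3=16
L[19]='d': occ=3, LF[19]=C('d')+3=17+3=20
L[20]='a': occ=4, LF[20]=C('a')+4=1+4=5

Answer: 6 7 8 0 1 9 17 13 18 10 14 2 3 15 11 12 4 19 16 20 5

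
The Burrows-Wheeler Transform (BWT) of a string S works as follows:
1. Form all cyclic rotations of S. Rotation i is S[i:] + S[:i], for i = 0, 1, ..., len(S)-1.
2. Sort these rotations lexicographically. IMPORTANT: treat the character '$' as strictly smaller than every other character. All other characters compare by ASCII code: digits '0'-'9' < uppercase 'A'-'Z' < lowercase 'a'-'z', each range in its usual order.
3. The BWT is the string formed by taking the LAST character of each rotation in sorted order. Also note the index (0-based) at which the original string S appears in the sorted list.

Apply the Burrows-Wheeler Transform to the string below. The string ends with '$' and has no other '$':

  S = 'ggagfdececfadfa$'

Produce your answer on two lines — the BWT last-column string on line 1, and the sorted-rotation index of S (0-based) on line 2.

All 16 rotations (rotation i = S[i:]+S[:i]):
  rot[0] = ggagfdececfadfa$
  rot[1] = gagfdececfadfa$g
  rot[2] = agfdececfadfa$gg
  rot[3] = gfdececfadfa$gga
  rot[4] = fdececfadfa$ggag
  rot[5] = dececfadfa$ggagf
  rot[6] = ececfadfa$ggagfd
  rot[7] = cecfadfa$ggagfde
  rot[8] = ecfadfa$ggagfdec
  rot[9] = cfadfa$ggagfdece
  rot[10] = fadfa$ggagfdecec
  rot[11] = adfa$ggagfdececf
  rot[12] = dfa$ggagfdececfa
  rot[13] = fa$ggagfdececfad
  rot[14] = a$ggagfdececfadf
  rot[15] = $ggagfdececfadfa
Sorted (with $ < everything):
  sorted[0] = $ggagfdececfadfa  (last char: 'a')
  sorted[1] = a$ggagfdececfadf  (last char: 'f')
  sorted[2] = adfa$ggagfdececf  (last char: 'f')
  sorted[3] = agfdececfadfa$gg  (last char: 'g')
  sorted[4] = cecfadfa$ggagfde  (last char: 'e')
  sorted[5] = cfadfa$ggagfdece  (last char: 'e')
  sorted[6] = dececfadfa$ggagf  (last char: 'f')
  sorted[7] = dfa$ggagfdececfa  (last char: 'a')
  sorted[8] = ececfadfa$ggagfd  (last char: 'd')
  sorted[9] = ecfadfa$ggagfdec  (last char: 'c')
  sorted[10] = fa$ggagfdececfad  (last char: 'd')
  sorted[11] = fadfa$ggagfdecec  (last char: 'c')
  sorted[12] = fdececfadfa$ggag  (last char: 'g')
  sorted[13] = gagfdececfadfa$g  (last char: 'g')
  sorted[14] = gfdececfadfa$gga  (last char: 'a')
  sorted[15] = ggagfdececfadfa$  (last char: '$')
Last column: affgeefadcdcgga$
Original string S is at sorted index 15

Answer: affgeefadcdcgga$
15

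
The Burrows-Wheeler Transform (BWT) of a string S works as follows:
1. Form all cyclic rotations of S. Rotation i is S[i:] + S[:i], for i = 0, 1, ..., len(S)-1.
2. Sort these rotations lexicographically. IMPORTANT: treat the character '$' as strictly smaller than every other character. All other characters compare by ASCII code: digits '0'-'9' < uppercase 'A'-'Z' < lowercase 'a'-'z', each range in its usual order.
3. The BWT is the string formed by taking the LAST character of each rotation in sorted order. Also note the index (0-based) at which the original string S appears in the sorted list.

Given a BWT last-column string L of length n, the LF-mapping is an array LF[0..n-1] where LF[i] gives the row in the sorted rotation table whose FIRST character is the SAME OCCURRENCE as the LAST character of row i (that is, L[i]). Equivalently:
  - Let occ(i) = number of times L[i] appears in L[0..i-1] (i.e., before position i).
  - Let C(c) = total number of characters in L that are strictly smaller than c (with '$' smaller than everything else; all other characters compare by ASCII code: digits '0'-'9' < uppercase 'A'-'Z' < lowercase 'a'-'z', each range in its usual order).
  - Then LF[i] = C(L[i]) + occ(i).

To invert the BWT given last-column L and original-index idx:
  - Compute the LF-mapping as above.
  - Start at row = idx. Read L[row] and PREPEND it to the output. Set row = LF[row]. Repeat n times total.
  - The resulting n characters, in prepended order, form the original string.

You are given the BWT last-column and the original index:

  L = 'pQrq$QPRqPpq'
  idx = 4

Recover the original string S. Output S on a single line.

Answer: QRpqrPqqQPp$

Derivation:
LF mapping: 6 3 11 8 0 4 1 5 9 2 7 10
Walk LF starting at row 4, prepending L[row]:
  step 1: row=4, L[4]='$', prepend. Next row=LF[4]=0
  step 2: row=0, L[0]='p', prepend. Next row=LF[0]=6
  step 3: row=6, L[6]='P', prepend. Next row=LF[6]=1
  step 4: row=1, L[1]='Q', prepend. Next row=LF[1]=3
  step 5: row=3, L[3]='q', prepend. Next row=LF[3]=8
  step 6: row=8, L[8]='q', prepend. Next row=LF[8]=9
  step 7: row=9, L[9]='P', prepend. Next row=LF[9]=2
  step 8: row=2, L[2]='r', prepend. Next row=LF[2]=11
  step 9: row=11, L[11]='q', prepend. Next row=LF[11]=10
  step 10: row=10, L[10]='p', prepend. Next row=LF[10]=7
  step 11: row=7, L[7]='R', prepend. Next row=LF[7]=5
  step 12: row=5, L[5]='Q', prepend. Next row=LF[5]=4
Reversed output: QRpqrPqqQPp$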